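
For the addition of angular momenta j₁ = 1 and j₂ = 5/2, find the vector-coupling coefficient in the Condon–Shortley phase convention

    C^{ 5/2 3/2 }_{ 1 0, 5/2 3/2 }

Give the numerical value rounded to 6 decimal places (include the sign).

√[6·1!1!4!/7! · 1!1!4!1!4!1!] = √(576/35)
  +(−1)^0/∏(0,1,1,4,0,0)! = 1/24  (running 1/24)
  +(−1)^1/∏(1,0,0,3,1,1)! = -1/6  (running -1/8)
⟨..|..⟩ = √(576/35)·(-1/8) = -0.507093

−√(9/35) = -0.507093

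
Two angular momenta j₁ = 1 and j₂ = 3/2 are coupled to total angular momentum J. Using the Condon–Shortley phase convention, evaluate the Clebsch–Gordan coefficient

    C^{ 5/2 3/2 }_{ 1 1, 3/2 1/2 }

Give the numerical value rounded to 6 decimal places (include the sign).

triangle: 0!·2!·3!/6! = 12/720
(j±m)!: 2!·0!·2!·1!·4!·1! = 96
prefactor² = (2J+1)·Δ·N² = 48/5
  k=0: +1/(0!·0!·0!·2!·2!·1!) = 1/4
Σ = 1/4  ⇒  CG² = 48/5·1/4² = 3/5
CG = +√(3/5) = +0.774597

+√(3/5) ≈ +0.774597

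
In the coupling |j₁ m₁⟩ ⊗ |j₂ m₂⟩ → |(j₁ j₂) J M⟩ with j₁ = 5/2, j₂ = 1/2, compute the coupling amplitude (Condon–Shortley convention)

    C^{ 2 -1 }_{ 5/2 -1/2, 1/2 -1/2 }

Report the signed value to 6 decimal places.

√[5·1!4!0!/6! · 2!3!0!1!1!3!] = √(12)
  +(−1)^0/∏(0,1,3,0,1,0)! = 1/6  (running 1/6)
⟨..|..⟩ = √(12)·(1/6) = +0.577350

+√(1/3) = +0.577350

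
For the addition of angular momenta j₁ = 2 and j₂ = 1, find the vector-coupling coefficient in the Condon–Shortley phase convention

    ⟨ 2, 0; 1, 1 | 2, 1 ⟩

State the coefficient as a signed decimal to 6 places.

-0.707107

√[5·1!3!1!/6! · 2!2!2!0!3!1!] = √(2)
  +(−1)^1/∏(1,0,1,1,2,0)! = -1/2  (running -1/2)
⟨..|..⟩ = √(2)·(-1/2) = -0.707107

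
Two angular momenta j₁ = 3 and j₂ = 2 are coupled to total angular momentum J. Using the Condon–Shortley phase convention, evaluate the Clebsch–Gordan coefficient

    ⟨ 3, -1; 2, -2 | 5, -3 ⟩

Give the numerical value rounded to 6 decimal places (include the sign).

j₁+j₂−J=0  J+j₁−j₂=6  J−j₁+j₂=4  j₁+j₂+J+1=11
(j₁±m₁, j₂±m₂, J±M) = (2,4,0,4,2,8)
P² = 442368
sum k=0..0:
  [0] +1/1152 = 1/1152
S = 1/1152
C² = P²·S² = 1/3 ; C = +0.577350

+√(1/3) ≈ +0.577350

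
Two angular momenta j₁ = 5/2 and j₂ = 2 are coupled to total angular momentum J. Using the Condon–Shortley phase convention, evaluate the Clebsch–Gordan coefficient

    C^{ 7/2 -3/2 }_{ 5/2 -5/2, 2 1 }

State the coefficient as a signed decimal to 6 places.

j₁+j₂−J=1  J+j₁−j₂=4  J−j₁+j₂=3  j₁+j₂+J+1=9
(j₁±m₁, j₂±m₂, J±M) = (0,5,3,1,2,5)
P² = 3840/7
sum k=1..1:
  [1] −1/48 = -1/48
S = -1/48
C² = P²·S² = 5/21 ; C = -0.487950

-0.487950  (= −√(5/21))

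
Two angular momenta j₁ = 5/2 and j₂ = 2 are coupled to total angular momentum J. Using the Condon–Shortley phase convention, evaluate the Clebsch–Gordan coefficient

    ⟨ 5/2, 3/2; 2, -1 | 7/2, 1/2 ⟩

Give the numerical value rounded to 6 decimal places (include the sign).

√[8·1!4!3!/9! · 4!1!1!3!4!3!] = √(2304/35)
  +(−1)^0/∏(0,1,1,1,3,2)! = 1/12  (running 1/12)
  +(−1)^1/∏(1,0,0,0,4,3)! = -1/144  (running 11/144)
⟨..|..⟩ = √(2304/35)·(11/144) = +0.619780

+0.619780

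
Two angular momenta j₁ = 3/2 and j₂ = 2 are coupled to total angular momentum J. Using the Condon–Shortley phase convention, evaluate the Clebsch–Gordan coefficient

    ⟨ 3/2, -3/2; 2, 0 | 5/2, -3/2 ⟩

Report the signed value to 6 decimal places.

j₁+j₂−J=1  J+j₁−j₂=2  J−j₁+j₂=3  j₁+j₂+J+1=7
(j₁±m₁, j₂±m₂, J±M) = (0,3,2,2,1,4)
P² = 288/35
sum k=1..1:
  [1] −1/4 = -1/4
S = -1/4
C² = P²·S² = 18/35 ; C = -0.717137

−√(18/35) ≈ -0.717137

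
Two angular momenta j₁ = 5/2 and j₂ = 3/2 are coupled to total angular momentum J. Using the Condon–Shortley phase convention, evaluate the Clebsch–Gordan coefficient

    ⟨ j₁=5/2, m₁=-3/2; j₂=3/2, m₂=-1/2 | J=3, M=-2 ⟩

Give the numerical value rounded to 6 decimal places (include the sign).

−√(1/12) ≈ -0.288675

j₁+j₂−J=1  J+j₁−j₂=4  J−j₁+j₂=2  j₁+j₂+J+1=8
(j₁±m₁, j₂±m₂, J±M) = (1,4,1,2,1,5)
P² = 48
sum k=0..1:
  [0] +1/24 = 1/24
  [1] −1/12 = -1/12
S = -1/24
C² = P²·S² = 1/12 ; C = -0.288675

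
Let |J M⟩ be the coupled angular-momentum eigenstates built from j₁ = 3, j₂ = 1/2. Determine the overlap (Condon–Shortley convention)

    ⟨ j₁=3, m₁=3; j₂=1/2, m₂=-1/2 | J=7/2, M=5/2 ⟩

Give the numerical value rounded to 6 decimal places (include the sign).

+√(1/7) ≈ +0.377964

√[8·0!6!1!/8! · 6!0!0!1!6!1!] = √(518400/7)
  +(−1)^0/∏(0,0,0,0,6,1)! = 1/720  (running 1/720)
⟨..|..⟩ = √(518400/7)·(1/720) = +0.377964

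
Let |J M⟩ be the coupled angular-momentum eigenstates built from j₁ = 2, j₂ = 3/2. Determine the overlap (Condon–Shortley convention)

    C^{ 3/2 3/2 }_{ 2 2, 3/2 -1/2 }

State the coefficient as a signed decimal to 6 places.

+0.632456

√[4·2!2!1!/6! · 4!0!1!2!3!0!] = √(32/5)
  +(−1)^0/∏(0,2,0,1,2,0)! = 1/4  (running 1/4)
⟨..|..⟩ = √(32/5)·(1/4) = +0.632456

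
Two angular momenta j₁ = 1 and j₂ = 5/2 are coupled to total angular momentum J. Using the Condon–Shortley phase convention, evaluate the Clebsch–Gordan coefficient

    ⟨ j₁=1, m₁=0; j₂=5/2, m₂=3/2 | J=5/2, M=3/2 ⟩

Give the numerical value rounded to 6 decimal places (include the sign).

−√(9/35) = -0.507093

√[6·1!1!4!/7! · 1!1!4!1!4!1!] = √(576/35)
  +(−1)^0/∏(0,1,1,4,0,0)! = 1/24  (running 1/24)
  +(−1)^1/∏(1,0,0,3,1,1)! = -1/6  (running -1/8)
⟨..|..⟩ = √(576/35)·(-1/8) = -0.507093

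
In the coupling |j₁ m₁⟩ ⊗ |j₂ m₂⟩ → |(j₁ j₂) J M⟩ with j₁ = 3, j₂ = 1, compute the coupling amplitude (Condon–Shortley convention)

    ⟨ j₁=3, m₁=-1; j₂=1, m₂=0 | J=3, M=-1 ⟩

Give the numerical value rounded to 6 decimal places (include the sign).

-0.288675  (= −√(1/12))

j₁+j₂−J=1  J+j₁−j₂=5  J−j₁+j₂=1  j₁+j₂+J+1=8
(j₁±m₁, j₂±m₂, J±M) = (2,4,1,1,2,4)
P² = 48
sum k=0..1:
  [0] +1/24 = 1/24
  [1] −1/12 = -1/12
S = -1/24
C² = P²·S² = 1/12 ; C = -0.288675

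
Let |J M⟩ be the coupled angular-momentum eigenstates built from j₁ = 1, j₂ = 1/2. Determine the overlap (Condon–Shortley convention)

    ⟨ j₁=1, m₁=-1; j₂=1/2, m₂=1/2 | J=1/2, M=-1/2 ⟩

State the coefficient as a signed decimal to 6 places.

−√(2/3) ≈ -0.816497

triangle: 1!*1!*0!/3! = 1/6
(j±m)!: 0!*2!*1!*0!*0!*1! = 2
prefactor² = (2J+1)*Δ*N² = 2/3
  k=1: −1/(1!*0!*1!*0!*0!*0!) = -1
Σ = -1  ⇒  CG² = 2/3*(-1)² = 2/3
CG = −√(2/3) = -0.816497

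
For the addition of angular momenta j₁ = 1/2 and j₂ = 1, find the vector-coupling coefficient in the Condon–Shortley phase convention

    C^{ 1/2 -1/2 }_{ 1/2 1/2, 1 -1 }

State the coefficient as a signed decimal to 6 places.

+√(2/3) = +0.816497

√[2·1!0!1!/3! · 1!0!0!2!0!1!] = √(2/3)
  +(−1)^0/∏(0,1,0,0,0,1)! = 1  (running 1)
⟨..|..⟩ = √(2/3)·(1) = +0.816497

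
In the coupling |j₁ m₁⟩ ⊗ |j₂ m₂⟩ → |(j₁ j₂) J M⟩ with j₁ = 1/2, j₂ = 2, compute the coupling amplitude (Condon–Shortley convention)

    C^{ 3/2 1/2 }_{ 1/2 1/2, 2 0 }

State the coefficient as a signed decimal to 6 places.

j₁+j₂−J=1  J+j₁−j₂=0  J−j₁+j₂=3  j₁+j₂+J+1=5
(j₁±m₁, j₂±m₂, J±M) = (1,0,2,2,2,1)
P² = 8/5
sum k=0..0:
  [0] +1/2 = 1/2
S = 1/2
C² = P²·S² = 2/5 ; C = +0.632456

+0.632456  (= +√(2/5))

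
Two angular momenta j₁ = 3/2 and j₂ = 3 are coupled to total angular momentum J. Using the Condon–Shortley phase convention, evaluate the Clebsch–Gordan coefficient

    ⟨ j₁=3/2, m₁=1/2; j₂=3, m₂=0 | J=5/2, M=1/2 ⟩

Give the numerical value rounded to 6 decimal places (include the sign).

−√(6/35) ≈ -0.414039

j₁+j₂−J=2  J+j₁−j₂=1  J−j₁+j₂=4  j₁+j₂+J+1=8
(j₁±m₁, j₂±m₂, J±M) = (2,1,3,3,3,2)
P² = 216/35
sum k=0..1:
  [0] +1/12 = 1/12
  [1] −1/4 = -1/4
S = -1/6
C² = P²·S² = 6/35 ; C = -0.414039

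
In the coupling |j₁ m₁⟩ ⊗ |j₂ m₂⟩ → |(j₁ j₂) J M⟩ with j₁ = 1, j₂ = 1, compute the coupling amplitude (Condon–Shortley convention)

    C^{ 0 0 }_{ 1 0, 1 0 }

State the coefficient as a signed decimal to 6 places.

triangle: 2!*0!*0!/3! = 2/6
(j±m)!: 1!*1!*1!*1!*0!*0! = 1
prefactor² = (2J+1)*Δ*N² = 1/3
  k=1: −1/(1!*1!*0!*0!*0!*0!) = -1
Σ = -1  ⇒  CG² = 1/3*(-1)² = 1/3
CG = −√(1/3) = -0.577350

−√(1/3) ≈ -0.577350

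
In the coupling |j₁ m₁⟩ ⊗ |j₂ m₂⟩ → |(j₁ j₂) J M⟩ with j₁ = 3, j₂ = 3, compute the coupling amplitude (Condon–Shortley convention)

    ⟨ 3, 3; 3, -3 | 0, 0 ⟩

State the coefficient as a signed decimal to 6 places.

+√(1/7) = +0.377964

j₁+j₂−J=6  J+j₁−j₂=0  J−j₁+j₂=0  j₁+j₂+J+1=7
(j₁±m₁, j₂±m₂, J±M) = (6,0,0,6,0,0)
P² = 518400/7
sum k=0..0:
  [0] +1/720 = 1/720
S = 1/720
C² = P²·S² = 1/7 ; C = +0.377964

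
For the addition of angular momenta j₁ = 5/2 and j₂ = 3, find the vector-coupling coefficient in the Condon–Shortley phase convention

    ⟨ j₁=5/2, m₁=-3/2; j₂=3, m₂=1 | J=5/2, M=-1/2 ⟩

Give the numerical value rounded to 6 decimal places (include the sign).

triangle: 3!·2!·3!/9! = 72/362880
(j±m)!: 1!·4!·4!·2!·2!·3! = 13824
prefactor² = (2J+1)·Δ·N² = 576/35
  k=2: +1/(2!·1!·2!·2!·0!·1!) = 1/8
  k=3: −1/(3!·0!·1!·1!·1!·2!) = -1/12
Σ = 1/24  ⇒  CG² = 576/35·1/24² = 1/35
CG = +√(1/35) = +0.169031

+√(1/35) = +0.169031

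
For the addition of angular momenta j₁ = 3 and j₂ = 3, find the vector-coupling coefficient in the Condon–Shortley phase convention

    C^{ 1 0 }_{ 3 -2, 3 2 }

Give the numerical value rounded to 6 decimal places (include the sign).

triangle: 5!×1!×1!/8! = 120/40320
(j±m)!: 1!×5!×5!×1!×1!×1! = 14400
prefactor² = (2J+1)×Δ×N² = 900/7
  k=4: +1/(4!×1!×1!×1!×0!×0!) = 1/24
  k=5: −1/(5!×0!×0!×0!×1!×1!) = -1/120
Σ = 1/30  ⇒  CG² = 900/7×1/30² = 1/7
CG = +√(1/7) = +0.377964

+0.377964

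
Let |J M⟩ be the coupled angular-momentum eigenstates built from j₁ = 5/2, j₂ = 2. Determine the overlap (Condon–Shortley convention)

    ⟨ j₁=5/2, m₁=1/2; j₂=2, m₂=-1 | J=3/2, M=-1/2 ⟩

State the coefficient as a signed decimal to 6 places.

triangle: 3!·2!·1!/7! = 12/5040
(j±m)!: 3!·2!·1!·3!·1!·2! = 144
prefactor² = (2J+1)·Δ·N² = 48/35
  k=0: +1/(0!·3!·2!·1!·0!·0!) = 1/12
  k=1: −1/(1!·2!·1!·0!·1!·1!) = -1/2
Σ = -5/12  ⇒  CG² = 48/35·(-5/12)² = 5/21
CG = −√(5/21) = -0.487950

-0.487950  (= −√(5/21))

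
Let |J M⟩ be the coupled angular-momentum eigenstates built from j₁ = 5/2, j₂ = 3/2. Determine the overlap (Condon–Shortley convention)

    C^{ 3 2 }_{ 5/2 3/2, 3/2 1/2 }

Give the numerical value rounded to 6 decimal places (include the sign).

+0.288675  (= +√(1/12))

√[7·1!4!2!/8! · 4!1!2!1!5!1!] = √(48)
  +(−1)^0/∏(0,1,1,2,3,0)! = 1/12  (running 1/12)
  +(−1)^1/∏(1,0,0,1,4,1)! = -1/24  (running 1/24)
⟨..|..⟩ = √(48)·(1/24) = +0.288675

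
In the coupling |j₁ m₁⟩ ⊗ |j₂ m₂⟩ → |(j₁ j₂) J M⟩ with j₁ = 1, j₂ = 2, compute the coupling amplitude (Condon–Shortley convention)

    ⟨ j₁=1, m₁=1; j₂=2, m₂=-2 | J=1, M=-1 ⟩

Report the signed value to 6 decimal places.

j₁+j₂−J=2  J+j₁−j₂=0  J−j₁+j₂=2  j₁+j₂+J+1=5
(j₁±m₁, j₂±m₂, J±M) = (2,0,0,4,0,2)
P² = 48/5
sum k=0..0:
  [0] +1/4 = 1/4
S = 1/4
C² = P²·S² = 3/5 ; C = +0.774597

+0.774597  (= +√(3/5))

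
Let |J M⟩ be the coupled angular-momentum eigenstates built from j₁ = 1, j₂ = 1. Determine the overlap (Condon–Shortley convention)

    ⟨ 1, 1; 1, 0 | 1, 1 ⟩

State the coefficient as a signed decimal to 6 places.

√[3·1!1!1!/4! · 2!0!1!1!2!0!] = √(1/2)
  +(−1)^0/∏(0,1,0,1,1,0)! = 1  (running 1)
⟨..|..⟩ = √(1/2)·(1) = +0.707107

+0.707107  (= +√(1/2))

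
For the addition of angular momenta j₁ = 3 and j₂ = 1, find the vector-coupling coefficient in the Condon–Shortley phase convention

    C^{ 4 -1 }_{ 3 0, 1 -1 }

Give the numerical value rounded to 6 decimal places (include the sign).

triangle: 0!*6!*2!/9! = 1440/362880
(j±m)!: 3!*3!*0!*2!*3!*5! = 51840
prefactor² = (2J+1)*Δ*N² = 12960/7
  k=0: +1/(0!*0!*3!*0!*3!*2!) = 1/72
Σ = 1/72  ⇒  CG² = 12960/7*1/72² = 5/14
CG = +√(5/14) = +0.597614

+0.597614  (= +√(5/14))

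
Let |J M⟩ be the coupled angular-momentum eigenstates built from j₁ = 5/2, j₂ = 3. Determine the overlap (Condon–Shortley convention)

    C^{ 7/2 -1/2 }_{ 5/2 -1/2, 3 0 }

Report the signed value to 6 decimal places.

−√(4/21) ≈ -0.436436

√[8·2!3!4!/10! · 2!3!3!3!3!4!] = √(6912/175)
  +(−1)^0/∏(0,2,3,3,0,1)! = 1/72  (running 1/72)
  +(−1)^1/∏(1,1,2,2,1,2)! = -1/8  (running -1/9)
  +(−1)^2/∏(2,0,1,1,2,3)! = 1/24  (running -5/72)
⟨..|..⟩ = √(6912/175)·(-5/72) = -0.436436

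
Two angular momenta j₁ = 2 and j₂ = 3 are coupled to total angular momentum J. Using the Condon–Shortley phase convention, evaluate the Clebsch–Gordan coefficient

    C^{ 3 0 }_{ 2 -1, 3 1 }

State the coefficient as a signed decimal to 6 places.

triangle: 2!*2!*4!/9! = 96/362880
(j±m)!: 1!*3!*4!*2!*3!*3! = 10368
prefactor² = (2J+1)*Δ*N² = 96/5
  k=1: −1/(1!*1!*2!*3!*0!*1!) = -1/12
  k=2: +1/(2!*0!*1!*2!*1!*2!) = 1/8
Σ = 1/24  ⇒  CG² = 96/5*1/24² = 1/30
CG = +√(1/30) = +0.182574

+√(1/30) = +0.182574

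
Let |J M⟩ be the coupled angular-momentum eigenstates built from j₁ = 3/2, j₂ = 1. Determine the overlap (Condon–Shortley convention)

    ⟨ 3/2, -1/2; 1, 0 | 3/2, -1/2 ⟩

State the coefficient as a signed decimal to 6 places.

−√(1/15) = -0.258199

j₁+j₂−J=1  J+j₁−j₂=2  J−j₁+j₂=1  j₁+j₂+J+1=5
(j₁±m₁, j₂±m₂, J±M) = (1,2,1,1,1,2)
P² = 4/15
sum k=0..1:
  [0] +1/2 = 1/2
  [1] −1/1 = -1
S = -1/2
C² = P²·S² = 1/15 ; C = -0.258199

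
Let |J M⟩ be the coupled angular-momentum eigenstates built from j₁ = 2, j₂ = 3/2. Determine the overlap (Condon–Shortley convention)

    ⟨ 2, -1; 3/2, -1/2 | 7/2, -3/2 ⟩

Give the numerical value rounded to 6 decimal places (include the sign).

+0.755929

j₁+j₂−J=0  J+j₁−j₂=4  J−j₁+j₂=3  j₁+j₂+J+1=8
(j₁±m₁, j₂±m₂, J±M) = (1,3,1,2,2,5)
P² = 576/7
sum k=0..0:
  [0] +1/12 = 1/12
S = 1/12
C² = P²·S² = 4/7 ; C = +0.755929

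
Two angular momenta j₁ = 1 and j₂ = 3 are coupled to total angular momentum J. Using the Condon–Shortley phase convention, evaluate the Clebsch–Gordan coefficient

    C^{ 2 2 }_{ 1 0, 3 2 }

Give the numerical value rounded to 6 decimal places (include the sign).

-0.487950  (= −√(5/21))

j₁+j₂−J=2  J+j₁−j₂=0  J−j₁+j₂=4  j₁+j₂+J+1=7
(j₁±m₁, j₂±m₂, J±M) = (1,1,5,1,4,0)
P² = 960/7
sum k=1..1:
  [1] −1/24 = -1/24
S = -1/24
C² = P²·S² = 5/21 ; C = -0.487950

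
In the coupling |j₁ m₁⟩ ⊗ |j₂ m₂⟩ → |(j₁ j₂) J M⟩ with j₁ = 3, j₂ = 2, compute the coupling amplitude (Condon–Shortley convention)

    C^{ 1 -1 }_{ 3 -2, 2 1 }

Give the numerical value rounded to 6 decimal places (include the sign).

−√(2/7) = -0.534522

j₁+j₂−J=4  J+j₁−j₂=2  J−j₁+j₂=0  j₁+j₂+J+1=7
(j₁±m₁, j₂±m₂, J±M) = (1,5,3,1,0,2)
P² = 288/7
sum k=3..3:
  [3] −1/12 = -1/12
S = -1/12
C² = P²·S² = 2/7 ; C = -0.534522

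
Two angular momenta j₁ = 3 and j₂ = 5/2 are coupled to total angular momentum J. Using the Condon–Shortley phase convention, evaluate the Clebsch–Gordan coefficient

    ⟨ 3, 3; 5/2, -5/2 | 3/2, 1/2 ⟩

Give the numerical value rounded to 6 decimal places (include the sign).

√[4·4!2!1!/8! · 6!0!0!5!2!1!] = √(5760/7)
  +(−1)^0/∏(0,4,0,0,2,1)! = 1/48  (running 1/48)
⟨..|..⟩ = √(5760/7)·(1/48) = +0.597614

+√(5/14) = +0.597614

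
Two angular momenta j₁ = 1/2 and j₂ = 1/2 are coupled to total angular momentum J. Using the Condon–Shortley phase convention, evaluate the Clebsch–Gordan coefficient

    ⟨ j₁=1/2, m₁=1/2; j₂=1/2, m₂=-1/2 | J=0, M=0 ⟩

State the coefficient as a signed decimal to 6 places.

+√(1/2) = +0.707107

triangle: 1!·0!·0!/2! = 1/2
(j±m)!: 1!·0!·0!·1!·0!·0! = 1
prefactor² = (2J+1)·Δ·N² = 1/2
  k=0: +1/(0!·1!·0!·0!·0!·0!) = 1
Σ = 1  ⇒  CG² = 1/2·1² = 1/2
CG = +√(1/2) = +0.707107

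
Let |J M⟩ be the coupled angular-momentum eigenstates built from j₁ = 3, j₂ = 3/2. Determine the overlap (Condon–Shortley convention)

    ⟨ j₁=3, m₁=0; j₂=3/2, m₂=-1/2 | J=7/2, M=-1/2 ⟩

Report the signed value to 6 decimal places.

j₁+j₂−J=1  J+j₁−j₂=5  J−j₁+j₂=2  j₁+j₂+J+1=9
(j₁±m₁, j₂±m₂, J±M) = (3,3,1,2,3,4)
P² = 384/7
sum k=0..1:
  [0] +1/12 = 1/12
  [1] −1/24 = -1/24
S = 1/24
C² = P²·S² = 2/21 ; C = +0.308607

+0.308607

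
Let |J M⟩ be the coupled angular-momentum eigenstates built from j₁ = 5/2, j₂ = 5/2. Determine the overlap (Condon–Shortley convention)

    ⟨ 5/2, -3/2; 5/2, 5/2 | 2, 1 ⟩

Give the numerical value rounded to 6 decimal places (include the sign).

−√(5/14) ≈ -0.597614

√[5·3!2!2!/8! · 1!4!5!0!3!1!] = √(360/7)
  +(−1)^3/∏(3,0,1,2,1,0)! = -1/12  (running -1/12)
⟨..|..⟩ = √(360/7)·(-1/12) = -0.597614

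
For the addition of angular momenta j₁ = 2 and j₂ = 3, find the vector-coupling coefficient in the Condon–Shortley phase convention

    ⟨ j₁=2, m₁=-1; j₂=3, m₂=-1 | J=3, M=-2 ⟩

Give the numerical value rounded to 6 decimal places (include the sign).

-0.500000

j₁+j₂−J=2  J+j₁−j₂=2  J−j₁+j₂=4  j₁+j₂+J+1=9
(j₁±m₁, j₂±m₂, J±M) = (1,3,2,4,1,5)
P² = 64
sum k=1..2:
  [1] −1/12 = -1/12
  [2] +1/48 = 1/48
S = -1/16
C² = P²·S² = 1/4 ; C = -0.500000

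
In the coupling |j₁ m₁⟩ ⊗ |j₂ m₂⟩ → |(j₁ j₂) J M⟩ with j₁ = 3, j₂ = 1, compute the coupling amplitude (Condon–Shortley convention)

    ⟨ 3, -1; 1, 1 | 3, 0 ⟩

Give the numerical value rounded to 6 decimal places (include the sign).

j₁+j₂−J=1  J+j₁−j₂=5  J−j₁+j₂=1  j₁+j₂+J+1=8
(j₁±m₁, j₂±m₂, J±M) = (2,4,2,0,3,3)
P² = 72
sum k=1..1:
  [1] −1/12 = -1/12
S = -1/12
C² = P²·S² = 1/2 ; C = -0.707107

-0.707107  (= −√(1/2))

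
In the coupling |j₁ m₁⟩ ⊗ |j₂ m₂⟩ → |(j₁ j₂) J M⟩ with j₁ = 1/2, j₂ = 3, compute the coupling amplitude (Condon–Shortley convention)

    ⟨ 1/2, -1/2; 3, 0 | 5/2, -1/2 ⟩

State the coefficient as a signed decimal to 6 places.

-0.654654

j₁+j₂−J=1  J+j₁−j₂=0  J−j₁+j₂=5  j₁+j₂+J+1=7
(j₁±m₁, j₂±m₂, J±M) = (0,1,3,3,2,3)
P² = 432/7
sum k=1..1:
  [1] −1/12 = -1/12
S = -1/12
C² = P²·S² = 3/7 ; C = -0.654654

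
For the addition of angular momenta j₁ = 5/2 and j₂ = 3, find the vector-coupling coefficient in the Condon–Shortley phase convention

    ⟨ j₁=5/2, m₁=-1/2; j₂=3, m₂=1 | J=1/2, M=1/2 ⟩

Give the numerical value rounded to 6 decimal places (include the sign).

√[2·5!0!1!/7! · 2!3!4!2!1!0!] = √(192/7)
  +(−1)^3/∏(3,2,0,1,0,0)! = -1/12  (running -1/12)
⟨..|..⟩ = √(192/7)·(-1/12) = -0.436436

-0.436436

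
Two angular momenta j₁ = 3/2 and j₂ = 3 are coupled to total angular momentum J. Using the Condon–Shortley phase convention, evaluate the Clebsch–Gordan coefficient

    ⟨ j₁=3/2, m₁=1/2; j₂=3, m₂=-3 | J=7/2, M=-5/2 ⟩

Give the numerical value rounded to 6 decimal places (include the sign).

+√(8/21) ≈ +0.617213

√[8·1!2!5!/9! · 2!1!0!6!1!6!] = √(38400/7)
  +(−1)^0/∏(0,1,1,0,1,5)! = 1/120  (running 1/120)
⟨..|..⟩ = √(38400/7)·(1/120) = +0.617213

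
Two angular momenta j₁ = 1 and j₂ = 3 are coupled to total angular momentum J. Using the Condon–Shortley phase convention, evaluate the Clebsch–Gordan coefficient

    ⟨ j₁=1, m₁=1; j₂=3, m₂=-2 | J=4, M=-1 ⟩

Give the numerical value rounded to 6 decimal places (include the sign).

j₁+j₂−J=0  J+j₁−j₂=2  J−j₁+j₂=6  j₁+j₂+J+1=9
(j₁±m₁, j₂±m₂, J±M) = (2,0,1,5,3,5)
P² = 43200/7
sum k=0..0:
  [0] +1/240 = 1/240
S = 1/240
C² = P²·S² = 3/28 ; C = +0.327327

+0.327327  (= +√(3/28))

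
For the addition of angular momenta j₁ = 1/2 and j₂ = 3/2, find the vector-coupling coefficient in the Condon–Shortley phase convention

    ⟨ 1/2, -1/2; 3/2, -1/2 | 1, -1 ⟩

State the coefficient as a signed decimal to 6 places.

j₁+j₂−J=1  J+j₁−j₂=0  J−j₁+j₂=2  j₁+j₂+J+1=4
(j₁±m₁, j₂±m₂, J±M) = (0,1,1,2,0,2)
P² = 1
sum k=1..1:
  [1] −1/2 = -1/2
S = -1/2
C² = P²·S² = 1/4 ; C = -0.500000

−√(1/4) ≈ -0.500000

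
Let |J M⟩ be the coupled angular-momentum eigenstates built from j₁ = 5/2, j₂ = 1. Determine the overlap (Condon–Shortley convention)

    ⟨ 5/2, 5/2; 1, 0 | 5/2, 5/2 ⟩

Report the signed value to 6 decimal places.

+0.845154

triangle: 1!×4!×1!/7! = 24/5040
(j±m)!: 5!×0!×1!×1!×5!×0! = 14400
prefactor² = (2J+1)×Δ×N² = 2880/7
  k=0: +1/(0!×1!×0!×1!×4!×0!) = 1/24
Σ = 1/24  ⇒  CG² = 2880/7×1/24² = 5/7
CG = +√(5/7) = +0.845154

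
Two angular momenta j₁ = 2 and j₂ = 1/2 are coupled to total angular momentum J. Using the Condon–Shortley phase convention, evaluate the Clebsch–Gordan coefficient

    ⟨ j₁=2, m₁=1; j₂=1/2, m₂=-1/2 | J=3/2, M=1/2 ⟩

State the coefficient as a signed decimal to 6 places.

+0.774597  (= +√(3/5))

triangle: 1!·3!·0!/5! = 6/120
(j±m)!: 3!·1!·0!·1!·2!·1! = 12
prefactor² = (2J+1)·Δ·N² = 12/5
  k=0: +1/(0!·1!·1!·0!·2!·0!) = 1/2
Σ = 1/2  ⇒  CG² = 12/5·1/2² = 3/5
CG = +√(3/5) = +0.774597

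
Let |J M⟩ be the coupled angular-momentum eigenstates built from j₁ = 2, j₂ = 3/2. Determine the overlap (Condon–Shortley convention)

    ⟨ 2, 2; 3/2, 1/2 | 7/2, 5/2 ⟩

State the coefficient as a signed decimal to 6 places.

+0.654654  (= +√(3/7))

j₁+j₂−J=0  J+j₁−j₂=4  J−j₁+j₂=3  j₁+j₂+J+1=8
(j₁±m₁, j₂±m₂, J±M) = (4,0,2,1,6,1)
P² = 6912/7
sum k=0..0:
  [0] +1/48 = 1/48
S = 1/48
C² = P²·S² = 3/7 ; C = +0.654654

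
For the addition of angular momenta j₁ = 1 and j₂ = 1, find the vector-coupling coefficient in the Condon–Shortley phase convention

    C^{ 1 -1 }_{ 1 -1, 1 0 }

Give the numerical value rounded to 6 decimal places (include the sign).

−√(1/2) = -0.707107

triangle: 1!*1!*1!/4! = 1/24
(j±m)!: 0!*2!*1!*1!*0!*2! = 4
prefactor² = (2J+1)*Δ*N² = 1/2
  k=1: −1/(1!*0!*1!*0!*0!*1!) = -1
Σ = -1  ⇒  CG² = 1/2*(-1)² = 1/2
CG = −√(1/2) = -0.707107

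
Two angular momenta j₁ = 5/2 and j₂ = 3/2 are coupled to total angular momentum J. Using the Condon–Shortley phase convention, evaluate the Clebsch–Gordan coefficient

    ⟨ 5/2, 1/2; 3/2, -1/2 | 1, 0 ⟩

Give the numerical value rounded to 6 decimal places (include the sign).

−√(3/10) ≈ -0.547723

√[3·3!2!0!/6! · 3!2!1!2!1!1!] = √(6/5)
  +(−1)^1/∏(1,2,1,0,1,0)! = -1/2  (running -1/2)
⟨..|..⟩ = √(6/5)·(-1/2) = -0.547723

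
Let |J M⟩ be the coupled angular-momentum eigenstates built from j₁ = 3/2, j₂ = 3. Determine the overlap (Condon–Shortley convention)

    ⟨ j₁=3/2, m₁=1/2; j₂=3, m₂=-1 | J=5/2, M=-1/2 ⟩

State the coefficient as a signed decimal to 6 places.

-0.119523  (= −√(1/70))

√[6·2!1!4!/8! · 2!1!2!4!2!3!] = √(288/35)
  +(−1)^0/∏(0,2,1,2,0,2)! = 1/8  (running 1/8)
  +(−1)^1/∏(1,1,0,1,1,3)! = -1/6  (running -1/24)
⟨..|..⟩ = √(288/35)·(-1/24) = -0.119523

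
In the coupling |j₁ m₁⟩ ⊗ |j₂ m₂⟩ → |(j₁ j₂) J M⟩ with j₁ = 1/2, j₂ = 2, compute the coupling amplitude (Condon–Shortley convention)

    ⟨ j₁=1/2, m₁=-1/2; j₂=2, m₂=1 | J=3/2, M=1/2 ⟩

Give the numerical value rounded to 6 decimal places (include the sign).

√[4·1!0!3!/5! · 0!1!3!1!2!1!] = √(12/5)
  +(−1)^1/∏(1,0,0,2,0,1)! = -1/2  (running -1/2)
⟨..|..⟩ = √(12/5)·(-1/2) = -0.774597

-0.774597  (= −√(3/5))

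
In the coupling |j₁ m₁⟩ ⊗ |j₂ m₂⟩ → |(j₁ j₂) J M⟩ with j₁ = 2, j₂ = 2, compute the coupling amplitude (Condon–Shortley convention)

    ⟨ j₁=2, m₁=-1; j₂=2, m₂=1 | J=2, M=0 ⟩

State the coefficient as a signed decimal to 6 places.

+√(1/14) ≈ +0.267261

√[5·2!2!2!/7! · 1!3!3!1!2!2!] = √(8/7)
  +(−1)^1/∏(1,1,2,2,0,0)! = -1/4  (running -1/4)
  +(−1)^2/∏(2,0,1,1,1,1)! = 1/2  (running 1/4)
⟨..|..⟩ = √(8/7)·(1/4) = +0.267261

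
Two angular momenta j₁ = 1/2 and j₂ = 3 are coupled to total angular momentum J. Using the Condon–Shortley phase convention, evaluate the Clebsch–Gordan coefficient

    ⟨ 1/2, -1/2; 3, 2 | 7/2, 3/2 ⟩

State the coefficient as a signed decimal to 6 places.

√[8·0!1!6!/8! · 0!1!5!1!5!2!] = √(28800/7)
  +(−1)^0/∏(0,0,1,5,0,1)! = 1/120  (running 1/120)
⟨..|..⟩ = √(28800/7)·(1/120) = +0.534522

+0.534522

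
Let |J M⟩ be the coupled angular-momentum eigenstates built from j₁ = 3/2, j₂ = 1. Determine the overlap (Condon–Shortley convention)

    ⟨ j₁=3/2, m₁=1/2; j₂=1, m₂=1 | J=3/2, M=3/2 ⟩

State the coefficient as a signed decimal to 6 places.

-0.632456  (= −√(2/5))

triangle: 1!×2!×1!/5! = 2/120
(j±m)!: 2!×1!×2!×0!×3!×0! = 24
prefactor² = (2J+1)×Δ×N² = 8/5
  k=1: −1/(1!×0!×0!×1!×2!×0!) = -1/2
Σ = -1/2  ⇒  CG² = 8/5×(-1/2)² = 2/5
CG = −√(2/5) = -0.632456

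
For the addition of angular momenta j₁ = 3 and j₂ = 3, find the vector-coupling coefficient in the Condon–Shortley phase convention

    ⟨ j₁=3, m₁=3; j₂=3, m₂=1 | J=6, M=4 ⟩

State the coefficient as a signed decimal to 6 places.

j₁+j₂−J=0  J+j₁−j₂=6  J−j₁+j₂=6  j₁+j₂+J+1=13
(j₁±m₁, j₂±m₂, J±M) = (6,0,4,2,10,2)
P² = 2985984000/11
sum k=0..0:
  [0] +1/34560 = 1/34560
S = 1/34560
C² = P²·S² = 5/22 ; C = +0.476731

+0.476731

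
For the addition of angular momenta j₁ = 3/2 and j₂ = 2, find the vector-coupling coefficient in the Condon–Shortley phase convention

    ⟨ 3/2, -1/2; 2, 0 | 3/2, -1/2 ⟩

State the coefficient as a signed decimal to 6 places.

−√(1/5) ≈ -0.447214

√[4·2!1!2!/6! · 1!2!2!2!1!2!] = √(16/45)
  +(−1)^1/∏(1,1,1,1,0,1)! = -1  (running -1)
  +(−1)^2/∏(2,0,0,0,1,2)! = 1/4  (running -3/4)
⟨..|..⟩ = √(16/45)·(-3/4) = -0.447214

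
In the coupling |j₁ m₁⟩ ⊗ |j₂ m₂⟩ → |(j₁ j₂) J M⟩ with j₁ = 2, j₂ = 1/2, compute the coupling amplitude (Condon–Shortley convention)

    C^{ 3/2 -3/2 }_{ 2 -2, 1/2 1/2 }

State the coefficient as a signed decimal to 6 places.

j₁+j₂−J=1  J+j₁−j₂=3  J−j₁+j₂=0  j₁+j₂+J+1=5
(j₁±m₁, j₂±m₂, J±M) = (0,4,1,0,0,3)
P² = 144/5
sum k=1..1:
  [1] −1/6 = -1/6
S = -1/6
C² = P²·S² = 4/5 ; C = -0.894427

-0.894427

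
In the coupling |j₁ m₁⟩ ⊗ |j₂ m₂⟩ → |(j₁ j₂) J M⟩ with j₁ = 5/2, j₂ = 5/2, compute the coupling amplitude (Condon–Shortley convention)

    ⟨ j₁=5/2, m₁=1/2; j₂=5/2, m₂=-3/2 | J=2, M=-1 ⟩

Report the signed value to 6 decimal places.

triangle: 3!*2!*2!/8! = 24/40320
(j±m)!: 3!*2!*1!*4!*1!*3! = 1728
prefactor² = (2J+1)*Δ*N² = 36/7
  k=0: +1/(0!*3!*2!*1!*0!*1!) = 1/12
  k=1: −1/(1!*2!*1!*0!*1!*2!) = -1/4
Σ = -1/6  ⇒  CG² = 36/7*(-1/6)² = 1/7
CG = −√(1/7) = -0.377964

-0.377964  (= −√(1/7))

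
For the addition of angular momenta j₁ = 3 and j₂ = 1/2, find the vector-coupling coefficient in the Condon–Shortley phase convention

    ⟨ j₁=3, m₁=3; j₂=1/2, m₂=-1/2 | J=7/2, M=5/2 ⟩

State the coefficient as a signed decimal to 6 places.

j₁+j₂−J=0  J+j₁−j₂=6  J−j₁+j₂=1  j₁+j₂+J+1=8
(j₁±m₁, j₂±m₂, J±M) = (6,0,0,1,6,1)
P² = 518400/7
sum k=0..0:
  [0] +1/720 = 1/720
S = 1/720
C² = P²·S² = 1/7 ; C = +0.377964

+0.377964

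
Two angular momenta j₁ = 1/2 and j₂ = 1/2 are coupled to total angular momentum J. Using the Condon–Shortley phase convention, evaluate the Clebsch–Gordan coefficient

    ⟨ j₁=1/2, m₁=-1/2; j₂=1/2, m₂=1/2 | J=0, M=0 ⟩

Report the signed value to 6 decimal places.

√[1·1!0!0!/2! · 0!1!1!0!0!0!] = √(1/2)
  +(−1)^1/∏(1,0,0,0,0,0)! = -1  (running -1)
⟨..|..⟩ = √(1/2)·(-1) = -0.707107

-0.707107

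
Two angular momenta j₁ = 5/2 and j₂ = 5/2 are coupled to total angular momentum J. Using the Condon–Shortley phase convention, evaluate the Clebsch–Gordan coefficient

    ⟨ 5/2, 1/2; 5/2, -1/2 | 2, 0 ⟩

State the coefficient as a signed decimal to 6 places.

−√(4/21) ≈ -0.436436

j₁+j₂−J=3  J+j₁−j₂=2  J−j₁+j₂=2  j₁+j₂+J+1=8
(j₁±m₁, j₂±m₂, J±M) = (3,2,2,3,2,2)
P² = 12/7
sum k=0..2:
  [0] +1/24 = 1/24
  [1] −1/2 = -1/2
  [2] +1/8 = 1/8
S = -1/3
C² = P²·S² = 4/21 ; C = -0.436436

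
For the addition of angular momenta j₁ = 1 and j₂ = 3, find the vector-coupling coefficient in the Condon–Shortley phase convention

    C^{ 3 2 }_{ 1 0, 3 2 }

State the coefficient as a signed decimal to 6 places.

triangle: 1!*1!*5!/8! = 120/40320
(j±m)!: 1!*1!*5!*1!*5!*1! = 14400
prefactor² = (2J+1)*Δ*N² = 300
  k=0: +1/(0!*1!*1!*5!*0!*0!) = 1/120
  k=1: −1/(1!*0!*0!*4!*1!*1!) = -1/24
Σ = -1/30  ⇒  CG² = 300*(-1/30)² = 1/3
CG = −√(1/3) = -0.577350

-0.577350  (= −√(1/3))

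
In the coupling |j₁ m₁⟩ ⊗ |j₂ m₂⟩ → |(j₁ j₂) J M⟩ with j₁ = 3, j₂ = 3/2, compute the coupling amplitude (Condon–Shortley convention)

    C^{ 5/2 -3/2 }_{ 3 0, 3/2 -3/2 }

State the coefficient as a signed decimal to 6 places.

j₁+j₂−J=2  J+j₁−j₂=4  J−j₁+j₂=1  j₁+j₂+J+1=8
(j₁±m₁, j₂±m₂, J±M) = (3,3,0,3,1,4)
P² = 1296/35
sum k=0..0:
  [0] +1/12 = 1/12
S = 1/12
C² = P²·S² = 9/35 ; C = +0.507093

+√(9/35) = +0.507093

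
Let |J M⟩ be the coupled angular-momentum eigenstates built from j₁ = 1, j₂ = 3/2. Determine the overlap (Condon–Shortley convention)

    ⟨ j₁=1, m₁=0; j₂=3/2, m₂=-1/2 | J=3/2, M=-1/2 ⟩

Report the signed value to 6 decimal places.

j₁+j₂−J=1  J+j₁−j₂=1  J−j₁+j₂=2  j₁+j₂+J+1=5
(j₁±m₁, j₂±m₂, J±M) = (1,1,1,2,1,2)
P² = 4/15
sum k=0..1:
  [0] +1/1 = 1
  [1] −1/2 = -1/2
S = 1/2
C² = P²·S² = 1/15 ; C = +0.258199

+√(1/15) ≈ +0.258199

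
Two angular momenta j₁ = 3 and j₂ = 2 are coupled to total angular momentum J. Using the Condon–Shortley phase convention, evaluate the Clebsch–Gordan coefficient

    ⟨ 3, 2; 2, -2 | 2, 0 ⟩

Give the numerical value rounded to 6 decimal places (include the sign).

triangle: 3!*3!*1!/8! = 36/40320
(j±m)!: 5!*1!*0!*4!*2!*2! = 11520
prefactor² = (2J+1)*Δ*N² = 360/7
  k=0: +1/(0!*3!*1!*0!*2!*1!) = 1/12
Σ = 1/12  ⇒  CG² = 360/7*1/12² = 5/14
CG = +√(5/14) = +0.597614

+√(5/14) = +0.597614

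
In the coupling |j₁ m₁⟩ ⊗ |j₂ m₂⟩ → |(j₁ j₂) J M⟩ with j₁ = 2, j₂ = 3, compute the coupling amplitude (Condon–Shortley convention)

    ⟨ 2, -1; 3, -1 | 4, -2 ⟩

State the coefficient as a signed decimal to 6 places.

j₁+j₂−J=1  J+j₁−j₂=3  J−j₁+j₂=5  j₁+j₂+J+1=10
(j₁±m₁, j₂±m₂, J±M) = (1,3,2,4,2,6)
P² = 5184/7
sum k=0..1:
  [0] +1/72 = 1/72
  [1] −1/48 = -1/48
S = -1/144
C² = P²·S² = 1/28 ; C = -0.188982

-0.188982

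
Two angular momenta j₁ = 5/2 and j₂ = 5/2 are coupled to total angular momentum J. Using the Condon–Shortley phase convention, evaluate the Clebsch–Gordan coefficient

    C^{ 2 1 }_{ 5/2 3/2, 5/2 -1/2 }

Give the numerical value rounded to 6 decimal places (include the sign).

-0.377964  (= −√(1/7))

j₁+j₂−J=3  J+j₁−j₂=2  J−j₁+j₂=2  j₁+j₂+J+1=8
(j₁±m₁, j₂±m₂, J±M) = (4,1,2,3,3,1)
P² = 36/7
sum k=0..1:
  [0] +1/12 = 1/12
  [1] −1/4 = -1/4
S = -1/6
C² = P²·S² = 1/7 ; C = -0.377964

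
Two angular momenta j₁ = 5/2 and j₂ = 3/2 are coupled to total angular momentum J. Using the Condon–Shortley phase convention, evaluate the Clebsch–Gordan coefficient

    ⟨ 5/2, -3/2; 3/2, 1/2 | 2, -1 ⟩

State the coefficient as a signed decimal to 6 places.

√[5·2!3!1!/7! · 1!4!2!1!1!3!] = √(24/7)
  +(−1)^1/∏(1,1,3,1,0,0)! = -1/6  (running -1/6)
  +(−1)^2/∏(2,0,2,0,1,1)! = 1/4  (running 1/12)
⟨..|..⟩ = √(24/7)·(1/12) = +0.154303

+√(1/42) = +0.154303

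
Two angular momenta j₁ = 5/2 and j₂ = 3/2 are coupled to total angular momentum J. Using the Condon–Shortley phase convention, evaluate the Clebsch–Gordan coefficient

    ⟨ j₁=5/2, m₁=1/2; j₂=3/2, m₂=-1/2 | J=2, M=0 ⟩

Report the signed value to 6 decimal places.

−√(1/14) = -0.267261

√[5·2!3!1!/7! · 3!2!1!2!2!2!] = √(8/7)
  +(−1)^0/∏(0,2,2,1,1,0)! = 1/4  (running 1/4)
  +(−1)^1/∏(1,1,1,0,2,1)! = -1/2  (running -1/4)
⟨..|..⟩ = √(8/7)·(-1/4) = -0.267261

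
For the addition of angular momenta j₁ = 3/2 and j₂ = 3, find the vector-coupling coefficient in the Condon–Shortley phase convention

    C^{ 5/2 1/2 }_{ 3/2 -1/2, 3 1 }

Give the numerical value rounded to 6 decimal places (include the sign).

−√(1/70) ≈ -0.119523

√[6·2!1!4!/8! · 1!2!4!2!3!2!] = √(288/35)
  +(−1)^1/∏(1,1,1,3,0,1)! = -1/6  (running -1/6)
  +(−1)^2/∏(2,0,0,2,1,2)! = 1/8  (running -1/24)
⟨..|..⟩ = √(288/35)·(-1/24) = -0.119523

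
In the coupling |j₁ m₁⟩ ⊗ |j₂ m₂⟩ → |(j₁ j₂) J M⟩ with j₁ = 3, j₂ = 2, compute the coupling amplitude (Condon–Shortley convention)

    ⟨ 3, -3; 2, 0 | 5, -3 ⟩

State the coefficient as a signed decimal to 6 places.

j₁+j₂−J=0  J+j₁−j₂=6  J−j₁+j₂=4  j₁+j₂+J+1=11
(j₁±m₁, j₂±m₂, J±M) = (0,6,2,2,2,8)
P² = 1105920
sum k=0..0:
  [0] +1/2880 = 1/2880
S = 1/2880
C² = P²·S² = 2/15 ; C = +0.365148

+0.365148  (= +√(2/15))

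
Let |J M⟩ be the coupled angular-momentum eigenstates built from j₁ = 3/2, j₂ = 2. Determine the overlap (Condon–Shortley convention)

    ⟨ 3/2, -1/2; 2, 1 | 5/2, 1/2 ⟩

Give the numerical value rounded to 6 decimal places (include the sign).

√[6·1!2!3!/7! · 1!2!3!1!3!2!] = √(72/35)
  +(−1)^0/∏(0,1,2,3,0,0)! = 1/12  (running 1/12)
  +(−1)^1/∏(1,0,1,2,1,1)! = -1/2  (running -5/12)
⟨..|..⟩ = √(72/35)·(-5/12) = -0.597614

−√(5/14) ≈ -0.597614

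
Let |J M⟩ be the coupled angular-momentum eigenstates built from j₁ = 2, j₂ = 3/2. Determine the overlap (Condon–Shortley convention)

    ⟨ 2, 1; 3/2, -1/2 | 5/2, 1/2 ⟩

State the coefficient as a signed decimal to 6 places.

+0.597614

j₁+j₂−J=1  J+j₁−j₂=3  J−j₁+j₂=2  j₁+j₂+J+1=7
(j₁±m₁, j₂±m₂, J±M) = (3,1,1,2,3,2)
P² = 72/35
sum k=0..1:
  [0] +1/2 = 1/2
  [1] −1/12 = -1/12
S = 5/12
C² = P²·S² = 5/14 ; C = +0.597614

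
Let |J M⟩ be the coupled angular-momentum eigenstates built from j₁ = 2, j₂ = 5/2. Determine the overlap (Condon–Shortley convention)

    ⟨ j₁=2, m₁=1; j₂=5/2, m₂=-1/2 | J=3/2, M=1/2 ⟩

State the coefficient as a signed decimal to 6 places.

-0.487950  (= −√(5/21))

j₁+j₂−J=3  J+j₁−j₂=1  J−j₁+j₂=2  j₁+j₂+J+1=7
(j₁±m₁, j₂±m₂, J±M) = (3,1,2,3,2,1)
P² = 48/35
sum k=0..1:
  [0] +1/12 = 1/12
  [1] −1/2 = -1/2
S = -5/12
C² = P²·S² = 5/21 ; C = -0.487950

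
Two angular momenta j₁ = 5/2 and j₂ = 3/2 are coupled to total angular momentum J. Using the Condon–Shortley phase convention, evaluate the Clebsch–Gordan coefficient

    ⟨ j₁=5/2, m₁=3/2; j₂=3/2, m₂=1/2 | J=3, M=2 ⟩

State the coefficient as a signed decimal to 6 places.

√[7·1!4!2!/8! · 4!1!2!1!5!1!] = √(48)
  +(−1)^0/∏(0,1,1,2,3,0)! = 1/12  (running 1/12)
  +(−1)^1/∏(1,0,0,1,4,1)! = -1/24  (running 1/24)
⟨..|..⟩ = √(48)·(1/24) = +0.288675

+√(1/12) = +0.288675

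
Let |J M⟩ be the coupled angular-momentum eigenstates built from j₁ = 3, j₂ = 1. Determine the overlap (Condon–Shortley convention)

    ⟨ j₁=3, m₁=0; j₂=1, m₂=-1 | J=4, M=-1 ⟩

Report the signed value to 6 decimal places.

+0.597614  (= +√(5/14))

j₁+j₂−J=0  J+j₁−j₂=6  J−j₁+j₂=2  j₁+j₂+J+1=9
(j₁±m₁, j₂±m₂, J±M) = (3,3,0,2,3,5)
P² = 12960/7
sum k=0..0:
  [0] +1/72 = 1/72
S = 1/72
C² = P²·S² = 5/14 ; C = +0.597614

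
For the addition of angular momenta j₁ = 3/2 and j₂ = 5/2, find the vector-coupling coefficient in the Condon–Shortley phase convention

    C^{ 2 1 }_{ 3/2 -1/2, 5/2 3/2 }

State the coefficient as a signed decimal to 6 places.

+0.154303

triangle: 2!*1!*3!/7! = 12/5040
(j±m)!: 1!*2!*4!*1!*3!*1! = 288
prefactor² = (2J+1)*Δ*N² = 24/7
  k=1: −1/(1!*1!*1!*3!*0!*0!) = -1/6
  k=2: +1/(2!*0!*0!*2!*1!*1!) = 1/4
Σ = 1/12  ⇒  CG² = 24/7*1/12² = 1/42
CG = +√(1/42) = +0.154303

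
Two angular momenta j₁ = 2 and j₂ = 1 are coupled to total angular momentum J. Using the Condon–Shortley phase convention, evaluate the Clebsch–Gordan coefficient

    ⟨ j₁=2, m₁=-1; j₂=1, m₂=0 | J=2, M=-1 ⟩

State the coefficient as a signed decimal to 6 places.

−√(1/6) = -0.408248

j₁+j₂−J=1  J+j₁−j₂=3  J−j₁+j₂=1  j₁+j₂+J+1=6
(j₁±m₁, j₂±m₂, J±M) = (1,3,1,1,1,3)
P² = 3/2
sum k=0..1:
  [0] +1/6 = 1/6
  [1] −1/2 = -1/2
S = -1/3
C² = P²·S² = 1/6 ; C = -0.408248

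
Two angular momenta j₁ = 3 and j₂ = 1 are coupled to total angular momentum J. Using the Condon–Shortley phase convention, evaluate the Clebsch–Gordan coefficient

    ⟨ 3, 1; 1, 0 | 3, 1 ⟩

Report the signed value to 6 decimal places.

+√(1/12) ≈ +0.288675

√[7·1!5!1!/8! · 4!2!1!1!4!2!] = √(48)
  +(−1)^0/∏(0,1,2,1,3,0)! = 1/12  (running 1/12)
  +(−1)^1/∏(1,0,1,0,4,1)! = -1/24  (running 1/24)
⟨..|..⟩ = √(48)·(1/24) = +0.288675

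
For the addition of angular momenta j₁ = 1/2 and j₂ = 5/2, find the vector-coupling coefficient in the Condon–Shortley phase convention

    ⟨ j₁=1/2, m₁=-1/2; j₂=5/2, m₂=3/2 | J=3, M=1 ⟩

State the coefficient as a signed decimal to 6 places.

+√(1/3) = +0.577350

j₁+j₂−J=0  J+j₁−j₂=1  J−j₁+j₂=5  j₁+j₂+J+1=7
(j₁±m₁, j₂±m₂, J±M) = (0,1,4,1,4,2)
P² = 192
sum k=0..0:
  [0] +1/24 = 1/24
S = 1/24
C² = P²·S² = 1/3 ; C = +0.577350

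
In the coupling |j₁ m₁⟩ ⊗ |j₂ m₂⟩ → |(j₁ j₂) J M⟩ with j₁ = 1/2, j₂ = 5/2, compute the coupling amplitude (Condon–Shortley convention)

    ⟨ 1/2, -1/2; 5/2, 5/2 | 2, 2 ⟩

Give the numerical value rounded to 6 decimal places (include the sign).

j₁+j₂−J=1  J+j₁−j₂=0  J−j₁+j₂=4  j₁+j₂+J+1=6
(j₁±m₁, j₂±m₂, J±M) = (0,1,5,0,4,0)
P² = 480
sum k=1..1:
  [1] −1/24 = -1/24
S = -1/24
C² = P²·S² = 5/6 ; C = -0.912871

-0.912871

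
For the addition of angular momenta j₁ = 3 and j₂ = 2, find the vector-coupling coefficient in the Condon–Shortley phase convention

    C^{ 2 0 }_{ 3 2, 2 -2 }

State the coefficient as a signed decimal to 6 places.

√[5·3!3!1!/8! · 5!1!0!4!2!2!] = √(360/7)
  +(−1)^0/∏(0,3,1,0,2,1)! = 1/12  (running 1/12)
⟨..|..⟩ = √(360/7)·(1/12) = +0.597614

+√(5/14) ≈ +0.597614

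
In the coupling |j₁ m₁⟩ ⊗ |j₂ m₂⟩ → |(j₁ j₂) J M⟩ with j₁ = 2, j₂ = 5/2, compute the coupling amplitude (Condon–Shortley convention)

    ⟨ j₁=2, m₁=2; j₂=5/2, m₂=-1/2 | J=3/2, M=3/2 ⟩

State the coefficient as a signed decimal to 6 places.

j₁+j₂−J=3  J+j₁−j₂=1  J−j₁+j₂=2  j₁+j₂+J+1=7
(j₁±m₁, j₂±m₂, J±M) = (4,0,2,3,3,0)
P² = 576/35
sum k=0..0:
  [0] +1/12 = 1/12
S = 1/12
C² = P²·S² = 4/35 ; C = +0.338062

+√(4/35) ≈ +0.338062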